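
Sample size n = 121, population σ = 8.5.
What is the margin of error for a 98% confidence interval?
Margin of error = 1.80

Margin of error = z* · σ/√n
= 2.326 · 8.5/√121
= 2.326 · 8.5/11.0000
= 1.80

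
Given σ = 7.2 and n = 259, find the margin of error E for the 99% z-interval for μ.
Margin of error = 1.15

Margin of error = z* · σ/√n
= 2.576 · 7.2/√259
= 2.576 · 7.2/16.0935
= 1.15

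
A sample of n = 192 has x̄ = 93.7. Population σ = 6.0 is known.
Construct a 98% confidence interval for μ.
(92.69, 94.71)

z-interval (σ known):
z* = 2.326 for 98% confidence

Margin of error = z* · σ/√n = 2.326 · 6.0/√192 = 1.01

CI: (93.7 - 1.01, 93.7 + 1.01) = (92.69, 94.71)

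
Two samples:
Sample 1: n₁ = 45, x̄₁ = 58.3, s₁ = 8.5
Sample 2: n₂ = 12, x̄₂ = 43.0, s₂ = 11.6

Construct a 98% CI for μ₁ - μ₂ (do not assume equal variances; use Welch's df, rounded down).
(5.91, 24.69)

Difference: x̄₁ - x̄₂ = 15.30
SE = √(s₁²/n₁ + s₂²/n₂) = √(8.5²/45 + 11.6²/12) = 3.5803
df = 14.30 → 14 (Welch–Satterthwaite, rounded down)
t* = 2.624

CI: 15.30 ± 2.624 · 3.5803 = 15.30 ± 9.39 = (5.91, 24.69)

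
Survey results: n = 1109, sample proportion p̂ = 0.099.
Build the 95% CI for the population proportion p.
(0.081, 0.117)

Proportion CI:
SE = √(p̂(1-p̂)/n) = √(0.099 · 0.901 / 1109) = 0.00897

z* = 1.960
Margin = z* · SE = 1.960 · 0.00897 = 0.0176

CI: 0.099 ± 0.0176 = (0.081, 0.117)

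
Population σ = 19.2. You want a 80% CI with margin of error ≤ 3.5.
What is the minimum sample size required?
n ≥ 50

For margin E ≤ 3.5:
n ≥ (z* · σ / E)²
n ≥ (1.282 · 19.2 / 3.5)²
n ≥ 49.46

Minimum n = 50 (rounding up)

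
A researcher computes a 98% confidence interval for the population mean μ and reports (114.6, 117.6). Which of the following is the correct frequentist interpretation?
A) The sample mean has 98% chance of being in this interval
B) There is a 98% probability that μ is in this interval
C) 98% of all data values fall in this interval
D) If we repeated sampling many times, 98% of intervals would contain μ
D

A) Wrong — x̄ is observed and sits in the interval by construction.
B) Wrong — μ is fixed; the randomness lives in the interval, not in μ.
C) Wrong — a CI is about the parameter μ, not individual data values.
D) Correct — this is the frequentist long-run coverage interpretation.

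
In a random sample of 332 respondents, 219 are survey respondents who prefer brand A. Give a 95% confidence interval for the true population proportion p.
(0.609, 0.711)

Proportion CI:
p̂ = 219/332 = 0.65964
SE = √(p̂(1-p̂)/n) = √(0.65964 · 0.34036 / 332) = 0.02600

z* = 1.960
Margin = z* · SE = 1.960 · 0.02600 = 0.0510

CI: 0.65964 ± 0.0510 = (0.609, 0.711)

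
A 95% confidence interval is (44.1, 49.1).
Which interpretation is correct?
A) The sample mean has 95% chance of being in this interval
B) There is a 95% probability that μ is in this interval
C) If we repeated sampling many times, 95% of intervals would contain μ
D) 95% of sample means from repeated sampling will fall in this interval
C

A) Wrong — x̄ is observed and sits in the interval by construction.
B) Wrong — μ is fixed; the randomness lives in the interval, not in μ.
C) Correct — this is the frequentist long-run coverage interpretation.
D) Wrong — coverage applies to intervals containing μ, not to future x̄ values.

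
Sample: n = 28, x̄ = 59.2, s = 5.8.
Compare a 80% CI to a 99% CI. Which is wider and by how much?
99% CI is wider by 3.19

df = 27
80% CI: t* = 1.314, (57.76, 60.64), width = 2 · t* · s/√n = 2.88
99% CI: t* = 2.771, (56.16, 62.24), width = 2 · t* · s/√n = 6.07

The 99% CI is wider by 6.07 - 2.88 = 3.19.
Higher confidence requires a wider interval.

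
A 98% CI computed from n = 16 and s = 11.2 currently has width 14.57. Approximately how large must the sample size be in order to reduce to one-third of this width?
n ≈ 144

CI width ∝ 1/√n
To reduce width by factor 3, need √n to grow by 3 → need 3² = 9 times as many samples.

Current: n = 16, width = 14.57
New: n = 144, width ≈ 4.39

Width reduced by factor of 14.57/4.39 = 3.32.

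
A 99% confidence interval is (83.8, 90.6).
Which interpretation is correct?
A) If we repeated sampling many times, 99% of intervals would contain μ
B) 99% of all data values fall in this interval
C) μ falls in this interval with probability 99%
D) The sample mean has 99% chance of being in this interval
A

A) Correct — this is the frequentist long-run coverage interpretation.
B) Wrong — a CI is about the parameter μ, not individual data values.
C) Wrong — μ is fixed; the randomness lives in the interval, not in μ.
D) Wrong — x̄ is observed and sits in the interval by construction.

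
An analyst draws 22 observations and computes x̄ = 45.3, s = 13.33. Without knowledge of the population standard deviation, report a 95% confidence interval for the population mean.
(39.39, 51.21)

t-interval (σ unknown):
df = n - 1 = 21
t* = 2.080 for 95% confidence

Margin of error = t* · s/√n = 2.080 · 13.33/√22 = 5.91

CI: (39.39, 51.21)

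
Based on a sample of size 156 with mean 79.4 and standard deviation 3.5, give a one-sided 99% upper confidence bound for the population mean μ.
μ ≤ 80.06

Upper bound (one-sided):
t* = 2.351 (one-sided for 99%)
Upper bound = x̄ + t* · s/√n = 79.4 + 2.351 · 3.5/√156 = 80.06

We are 99% confident that μ ≤ 80.06.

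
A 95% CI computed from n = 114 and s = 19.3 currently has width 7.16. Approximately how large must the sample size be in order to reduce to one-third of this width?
n ≈ 1026

CI width ∝ 1/√n
To reduce width by factor 3, need √n to grow by 3 → need 3² = 9 times as many samples.

Current: n = 114, width = 7.16
New: n = 1026, width ≈ 2.36

Width reduced by factor of 7.16/2.36 = 3.03.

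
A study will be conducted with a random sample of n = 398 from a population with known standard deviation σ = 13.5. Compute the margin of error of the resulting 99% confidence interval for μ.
Margin of error = 1.74

Margin of error = z* · σ/√n
= 2.576 · 13.5/√398
= 2.576 · 13.5/19.9499
= 1.74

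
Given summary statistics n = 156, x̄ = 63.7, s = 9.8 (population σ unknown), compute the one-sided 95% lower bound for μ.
μ ≥ 62.40

Lower bound (one-sided):
t* = 1.655 (one-sided for 95%)
Lower bound = x̄ - t* · s/√n = 63.7 - 1.655 · 9.8/√156 = 62.40

We are 95% confident that μ ≥ 62.40.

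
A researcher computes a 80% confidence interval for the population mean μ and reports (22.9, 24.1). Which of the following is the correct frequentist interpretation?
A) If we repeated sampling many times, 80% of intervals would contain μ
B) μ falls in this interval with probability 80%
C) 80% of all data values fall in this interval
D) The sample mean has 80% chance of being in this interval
A

A) Correct — this is the frequentist long-run coverage interpretation.
B) Wrong — μ is fixed; the randomness lives in the interval, not in μ.
C) Wrong — a CI is about the parameter μ, not individual data values.
D) Wrong — x̄ is observed and sits in the interval by construction.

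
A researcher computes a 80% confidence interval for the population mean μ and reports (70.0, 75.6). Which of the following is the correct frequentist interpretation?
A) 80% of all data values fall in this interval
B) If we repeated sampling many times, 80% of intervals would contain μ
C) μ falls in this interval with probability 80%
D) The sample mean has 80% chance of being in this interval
B

A) Wrong — a CI is about the parameter μ, not individual data values.
B) Correct — this is the frequentist long-run coverage interpretation.
C) Wrong — μ is fixed; the randomness lives in the interval, not in μ.
D) Wrong — x̄ is observed and sits in the interval by construction.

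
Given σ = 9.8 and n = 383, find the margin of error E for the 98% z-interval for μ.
Margin of error = 1.16

Margin of error = z* · σ/√n
= 2.326 · 9.8/√383
= 2.326 · 9.8/19.5704
= 1.16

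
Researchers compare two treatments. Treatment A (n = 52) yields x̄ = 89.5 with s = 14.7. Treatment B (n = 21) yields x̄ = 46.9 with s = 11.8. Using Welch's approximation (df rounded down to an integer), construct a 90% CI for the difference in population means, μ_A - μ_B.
(37.09, 48.11)

Difference: x̄₁ - x̄₂ = 42.60
SE = √(s₁²/n₁ + s₂²/n₂) = √(14.7²/52 + 11.8²/21) = 3.2842
df = 45.86 → 45 (Welch–Satterthwaite, rounded down)
t* = 1.679

CI: 42.60 ± 1.679 · 3.2842 = 42.60 ± 5.51 = (37.09, 48.11)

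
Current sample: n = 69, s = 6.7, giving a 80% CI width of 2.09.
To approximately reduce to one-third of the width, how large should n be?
n ≈ 621

CI width ∝ 1/√n
To reduce width by factor 3, need √n to grow by 3 → need 3² = 9 times as many samples.

Current: n = 69, width = 2.09
New: n = 621, width ≈ 0.69

Width reduced by factor of 2.09/0.69 = 3.03.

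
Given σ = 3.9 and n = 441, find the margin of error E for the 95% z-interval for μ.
Margin of error = 0.36

Margin of error = z* · σ/√n
= 1.960 · 3.9/√441
= 1.960 · 3.9/21.0000
= 0.36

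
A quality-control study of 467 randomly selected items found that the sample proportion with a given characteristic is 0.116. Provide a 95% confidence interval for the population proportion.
(0.087, 0.145)

Proportion CI:
SE = √(p̂(1-p̂)/n) = √(0.116 · 0.884 / 467) = 0.01482

z* = 1.960
Margin = z* · SE = 1.960 · 0.01482 = 0.0290

CI: 0.116 ± 0.0290 = (0.087, 0.145)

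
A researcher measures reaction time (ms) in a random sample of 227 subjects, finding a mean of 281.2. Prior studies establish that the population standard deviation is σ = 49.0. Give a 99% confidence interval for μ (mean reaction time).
(272.82, 289.58)

z-interval (σ known):
z* = 2.576 for 99% confidence

Margin of error = z* · σ/√n = 2.576 · 49.0/√227 = 8.38

CI: (281.2 - 8.38, 281.2 + 8.38) = (272.82, 289.58)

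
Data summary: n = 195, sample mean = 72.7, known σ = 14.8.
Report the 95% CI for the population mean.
(70.62, 74.78)

z-interval (σ known):
z* = 1.960 for 95% confidence

Margin of error = z* · σ/√n = 1.960 · 14.8/√195 = 2.08

CI: (72.7 - 2.08, 72.7 + 2.08) = (70.62, 74.78)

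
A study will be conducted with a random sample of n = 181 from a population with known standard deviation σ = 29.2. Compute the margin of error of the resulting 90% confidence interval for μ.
Margin of error = 3.57

Margin of error = z* · σ/√n
= 1.645 · 29.2/√181
= 1.645 · 29.2/13.4536
= 3.57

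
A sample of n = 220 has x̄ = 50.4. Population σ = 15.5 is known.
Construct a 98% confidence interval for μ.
(47.97, 52.83)

z-interval (σ known):
z* = 2.326 for 98% confidence

Margin of error = z* · σ/√n = 2.326 · 15.5/√220 = 2.43

CI: (50.4 - 2.43, 50.4 + 2.43) = (47.97, 52.83)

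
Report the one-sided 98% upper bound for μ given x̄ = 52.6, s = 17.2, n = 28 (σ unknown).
μ ≤ 59.61

Upper bound (one-sided):
t* = 2.158 (one-sided for 98%)
Upper bound = x̄ + t* · s/√n = 52.6 + 2.158 · 17.2/√28 = 59.61

We are 98% confident that μ ≤ 59.61.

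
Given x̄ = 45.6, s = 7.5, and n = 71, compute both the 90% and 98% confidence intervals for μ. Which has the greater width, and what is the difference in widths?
98% CI is wider by 1.27

df = 70
90% CI: t* = 1.667, (44.12, 47.08), width = 2 · t* · s/√n = 2.97
98% CI: t* = 2.381, (43.48, 47.72), width = 2 · t* · s/√n = 4.24

The 98% CI is wider by 4.24 - 2.97 = 1.27.
Higher confidence requires a wider interval.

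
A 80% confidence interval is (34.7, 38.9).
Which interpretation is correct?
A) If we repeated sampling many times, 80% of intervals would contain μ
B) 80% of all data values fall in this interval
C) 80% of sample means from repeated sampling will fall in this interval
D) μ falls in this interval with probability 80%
A

A) Correct — this is the frequentist long-run coverage interpretation.
B) Wrong — a CI is about the parameter μ, not individual data values.
C) Wrong — coverage applies to intervals containing μ, not to future x̄ values.
D) Wrong — μ is fixed; the randomness lives in the interval, not in μ.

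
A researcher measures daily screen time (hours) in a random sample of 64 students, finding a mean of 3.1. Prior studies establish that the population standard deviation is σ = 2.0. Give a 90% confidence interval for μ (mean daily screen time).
(2.69, 3.51)

z-interval (σ known):
z* = 1.645 for 90% confidence

Margin of error = z* · σ/√n = 1.645 · 2.0/√64 = 0.41

CI: (3.1 - 0.41, 3.1 + 0.41) = (2.69, 3.51)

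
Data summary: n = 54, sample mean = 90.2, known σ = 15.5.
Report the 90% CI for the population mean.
(86.73, 93.67)

z-interval (σ known):
z* = 1.645 for 90% confidence

Margin of error = z* · σ/√n = 1.645 · 15.5/√54 = 3.47

CI: (90.2 - 3.47, 90.2 + 3.47) = (86.73, 93.67)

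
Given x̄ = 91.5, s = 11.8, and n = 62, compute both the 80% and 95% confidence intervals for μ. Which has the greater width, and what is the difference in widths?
95% CI is wider by 2.11

df = 61
80% CI: t* = 1.296, (89.56, 93.44), width = 2 · t* · s/√n = 3.88
95% CI: t* = 2.000, (88.50, 94.50), width = 2 · t* · s/√n = 5.99

The 95% CI is wider by 5.99 - 3.88 = 2.11.
Higher confidence requires a wider interval.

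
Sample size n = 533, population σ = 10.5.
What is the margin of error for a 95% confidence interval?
Margin of error = 0.89

Margin of error = z* · σ/√n
= 1.960 · 10.5/√533
= 1.960 · 10.5/23.0868
= 0.89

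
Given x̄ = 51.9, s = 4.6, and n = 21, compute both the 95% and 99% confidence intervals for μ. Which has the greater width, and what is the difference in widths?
99% CI is wider by 1.52

df = 20
95% CI: t* = 2.086, (49.81, 53.99), width = 2 · t* · s/√n = 4.19
99% CI: t* = 2.845, (49.04, 54.76), width = 2 · t* · s/√n = 5.71

The 99% CI is wider by 5.71 - 4.19 = 1.52.
Higher confidence requires a wider interval.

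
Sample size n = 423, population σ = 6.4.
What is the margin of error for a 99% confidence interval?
Margin of error = 0.80

Margin of error = z* · σ/√n
= 2.576 · 6.4/√423
= 2.576 · 6.4/20.5670
= 0.80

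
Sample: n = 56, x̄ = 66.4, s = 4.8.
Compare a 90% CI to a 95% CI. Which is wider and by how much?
95% CI is wider by 0.42

df = 55
90% CI: t* = 1.673, (65.33, 67.47), width = 2 · t* · s/√n = 2.15
95% CI: t* = 2.004, (65.11, 67.69), width = 2 · t* · s/√n = 2.57

The 95% CI is wider by 2.57 - 2.15 = 0.42.
Higher confidence requires a wider interval.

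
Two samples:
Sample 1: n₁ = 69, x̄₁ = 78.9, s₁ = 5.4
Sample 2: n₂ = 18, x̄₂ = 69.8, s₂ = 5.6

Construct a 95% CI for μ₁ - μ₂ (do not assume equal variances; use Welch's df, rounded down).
(6.07, 12.13)

Difference: x̄₁ - x̄₂ = 9.10
SE = √(s₁²/n₁ + s₂²/n₂) = √(5.4²/69 + 5.6²/18) = 1.4713
df = 25.87 → 25 (Welch–Satterthwaite, rounded down)
t* = 2.060

CI: 9.10 ± 2.060 · 1.4713 = 9.10 ± 3.03 = (6.07, 12.13)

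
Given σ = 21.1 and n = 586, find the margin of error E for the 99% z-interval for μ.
Margin of error = 2.25

Margin of error = z* · σ/√n
= 2.576 · 21.1/√586
= 2.576 · 21.1/24.2074
= 2.25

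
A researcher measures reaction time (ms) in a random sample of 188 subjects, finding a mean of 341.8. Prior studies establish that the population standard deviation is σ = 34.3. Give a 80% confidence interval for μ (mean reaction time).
(338.59, 345.01)

z-interval (σ known):
z* = 1.282 for 80% confidence

Margin of error = z* · σ/√n = 1.282 · 34.3/√188 = 3.21

CI: (341.8 - 3.21, 341.8 + 3.21) = (338.59, 345.01)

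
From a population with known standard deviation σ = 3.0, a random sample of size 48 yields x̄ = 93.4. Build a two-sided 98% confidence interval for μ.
(92.39, 94.41)

z-interval (σ known):
z* = 2.326 for 98% confidence

Margin of error = z* · σ/√n = 2.326 · 3.0/√48 = 1.01

CI: (93.4 - 1.01, 93.4 + 1.01) = (92.39, 94.41)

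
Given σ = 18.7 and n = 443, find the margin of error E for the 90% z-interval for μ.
Margin of error = 1.46

Margin of error = z* · σ/√n
= 1.645 · 18.7/√443
= 1.645 · 18.7/21.0476
= 1.46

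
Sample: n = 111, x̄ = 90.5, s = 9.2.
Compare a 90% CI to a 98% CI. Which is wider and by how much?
98% CI is wider by 1.22

df = 110
90% CI: t* = 1.659, (89.05, 91.95), width = 2 · t* · s/√n = 2.90
98% CI: t* = 2.361, (88.44, 92.56), width = 2 · t* · s/√n = 4.12

The 98% CI is wider by 4.12 - 2.90 = 1.22.
Higher confidence requires a wider interval.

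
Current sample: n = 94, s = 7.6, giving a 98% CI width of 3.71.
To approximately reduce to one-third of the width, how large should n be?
n ≈ 846

CI width ∝ 1/√n
To reduce width by factor 3, need √n to grow by 3 → need 3² = 9 times as many samples.

Current: n = 94, width = 3.71
New: n = 846, width ≈ 1.22

Width reduced by factor of 3.71/1.22 = 3.04.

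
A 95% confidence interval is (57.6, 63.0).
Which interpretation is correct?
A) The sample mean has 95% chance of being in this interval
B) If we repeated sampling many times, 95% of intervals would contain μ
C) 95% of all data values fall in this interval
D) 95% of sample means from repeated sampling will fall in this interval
B

A) Wrong — x̄ is observed and sits in the interval by construction.
B) Correct — this is the frequentist long-run coverage interpretation.
C) Wrong — a CI is about the parameter μ, not individual data values.
D) Wrong — coverage applies to intervals containing μ, not to future x̄ values.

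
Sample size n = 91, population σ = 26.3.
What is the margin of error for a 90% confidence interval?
Margin of error = 4.54

Margin of error = z* · σ/√n
= 1.645 · 26.3/√91
= 1.645 · 26.3/9.5394
= 4.54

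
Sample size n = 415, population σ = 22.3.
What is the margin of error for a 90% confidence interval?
Margin of error = 1.80

Margin of error = z* · σ/√n
= 1.645 · 22.3/√415
= 1.645 · 22.3/20.3715
= 1.80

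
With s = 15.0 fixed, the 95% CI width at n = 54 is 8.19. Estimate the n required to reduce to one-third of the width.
n ≈ 486

CI width ∝ 1/√n
To reduce width by factor 3, need √n to grow by 3 → need 3² = 9 times as many samples.

Current: n = 54, width = 8.19
New: n = 486, width ≈ 2.67

Width reduced by factor of 8.19/2.67 = 3.07.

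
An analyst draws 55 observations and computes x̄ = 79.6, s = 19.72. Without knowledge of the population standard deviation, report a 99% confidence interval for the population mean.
(72.50, 86.70)

t-interval (σ unknown):
df = n - 1 = 54
t* = 2.670 for 99% confidence

Margin of error = t* · s/√n = 2.670 · 19.72/√55 = 7.10

CI: (72.50, 86.70)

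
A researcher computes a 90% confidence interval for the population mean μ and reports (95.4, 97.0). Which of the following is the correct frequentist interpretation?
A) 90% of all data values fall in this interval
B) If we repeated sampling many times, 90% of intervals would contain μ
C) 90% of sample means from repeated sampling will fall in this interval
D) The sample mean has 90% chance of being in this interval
B

A) Wrong — a CI is about the parameter μ, not individual data values.
B) Correct — this is the frequentist long-run coverage interpretation.
C) Wrong — coverage applies to intervals containing μ, not to future x̄ values.
D) Wrong — x̄ is observed and sits in the interval by construction.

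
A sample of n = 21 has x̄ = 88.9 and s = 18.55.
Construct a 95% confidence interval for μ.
(80.46, 97.34)

t-interval (σ unknown):
df = n - 1 = 20
t* = 2.086 for 95% confidence

Margin of error = t* · s/√n = 2.086 · 18.55/√21 = 8.44

CI: (80.46, 97.34)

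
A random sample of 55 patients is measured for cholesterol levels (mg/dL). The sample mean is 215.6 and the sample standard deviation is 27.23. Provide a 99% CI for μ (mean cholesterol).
(205.80, 225.40)

t-interval (σ unknown):
df = n - 1 = 54
t* = 2.670 for 99% confidence

Margin of error = t* · s/√n = 2.670 · 27.23/√55 = 9.80

CI: (205.80, 225.40)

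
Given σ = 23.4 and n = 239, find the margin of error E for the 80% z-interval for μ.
Margin of error = 1.94

Margin of error = z* · σ/√n
= 1.282 · 23.4/√239
= 1.282 · 23.4/15.4596
= 1.94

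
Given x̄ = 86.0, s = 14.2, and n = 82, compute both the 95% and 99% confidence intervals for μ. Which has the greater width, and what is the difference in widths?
99% CI is wider by 2.03

df = 81
95% CI: t* = 1.990, (82.88, 89.12), width = 2 · t* · s/√n = 6.24
99% CI: t* = 2.638, (81.86, 90.14), width = 2 · t* · s/√n = 8.27

The 99% CI is wider by 8.27 - 6.24 = 2.03.
Higher confidence requires a wider interval.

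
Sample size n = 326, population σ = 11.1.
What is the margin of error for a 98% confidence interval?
Margin of error = 1.43

Margin of error = z* · σ/√n
= 2.326 · 11.1/√326
= 2.326 · 11.1/18.0555
= 1.43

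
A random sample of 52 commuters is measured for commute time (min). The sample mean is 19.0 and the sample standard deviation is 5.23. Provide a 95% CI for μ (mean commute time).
(17.54, 20.46)

t-interval (σ unknown):
df = n - 1 = 51
t* = 2.008 for 95% confidence

Margin of error = t* · s/√n = 2.008 · 5.23/√52 = 1.46

CI: (17.54, 20.46)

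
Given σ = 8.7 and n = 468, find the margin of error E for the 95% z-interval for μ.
Margin of error = 0.79

Margin of error = z* · σ/√n
= 1.960 · 8.7/√468
= 1.960 · 8.7/21.6333
= 0.79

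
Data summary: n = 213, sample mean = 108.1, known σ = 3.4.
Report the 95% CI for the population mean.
(107.64, 108.56)

z-interval (σ known):
z* = 1.960 for 95% confidence

Margin of error = z* · σ/√n = 1.960 · 3.4/√213 = 0.46

CI: (108.1 - 0.46, 108.1 + 0.46) = (107.64, 108.56)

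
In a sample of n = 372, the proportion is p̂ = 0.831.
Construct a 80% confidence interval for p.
(0.806, 0.856)

Proportion CI:
SE = √(p̂(1-p̂)/n) = √(0.831 · 0.169 / 372) = 0.01943

z* = 1.282
Margin = z* · SE = 1.282 · 0.01943 = 0.0249

CI: 0.831 ± 0.0249 = (0.806, 0.856)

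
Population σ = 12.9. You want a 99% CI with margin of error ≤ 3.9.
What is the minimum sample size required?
n ≥ 73

For margin E ≤ 3.9:
n ≥ (z* · σ / E)²
n ≥ (2.576 · 12.9 / 3.9)²
n ≥ 72.60

Minimum n = 73 (rounding up)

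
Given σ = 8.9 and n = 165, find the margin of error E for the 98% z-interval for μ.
Margin of error = 1.61

Margin of error = z* · σ/√n
= 2.326 · 8.9/√165
= 2.326 · 8.9/12.8452
= 1.61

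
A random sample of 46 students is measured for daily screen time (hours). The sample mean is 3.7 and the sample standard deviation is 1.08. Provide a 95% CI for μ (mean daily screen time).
(3.38, 4.02)

t-interval (σ unknown):
df = n - 1 = 45
t* = 2.014 for 95% confidence

Margin of error = t* · s/√n = 2.014 · 1.08/√46 = 0.32

CI: (3.38, 4.02)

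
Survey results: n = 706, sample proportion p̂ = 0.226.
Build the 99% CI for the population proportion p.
(0.185, 0.267)

Proportion CI:
SE = √(p̂(1-p̂)/n) = √(0.226 · 0.774 / 706) = 0.01574

z* = 2.576
Margin = z* · SE = 2.576 · 0.01574 = 0.0405

CI: 0.226 ± 0.0405 = (0.185, 0.267)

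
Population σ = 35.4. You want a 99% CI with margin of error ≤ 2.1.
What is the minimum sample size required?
n ≥ 1886

For margin E ≤ 2.1:
n ≥ (z* · σ / E)²
n ≥ (2.576 · 35.4 / 2.1)²
n ≥ 1885.64

Minimum n = 1886 (rounding up)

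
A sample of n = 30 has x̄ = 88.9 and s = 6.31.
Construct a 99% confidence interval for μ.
(85.72, 92.08)

t-interval (σ unknown):
df = n - 1 = 29
t* = 2.756 for 99% confidence

Margin of error = t* · s/√n = 2.756 · 6.31/√30 = 3.18

CI: (85.72, 92.08)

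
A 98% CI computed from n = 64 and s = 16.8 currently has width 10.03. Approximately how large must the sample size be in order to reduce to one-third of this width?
n ≈ 576

CI width ∝ 1/√n
To reduce width by factor 3, need √n to grow by 3 → need 3² = 9 times as many samples.

Current: n = 64, width = 10.03
New: n = 576, width ≈ 3.27

Width reduced by factor of 10.03/3.27 = 3.07.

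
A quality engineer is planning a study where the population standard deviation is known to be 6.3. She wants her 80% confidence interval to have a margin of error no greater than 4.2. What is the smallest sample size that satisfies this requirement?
n ≥ 4

For margin E ≤ 4.2:
n ≥ (z* · σ / E)²
n ≥ (1.282 · 6.3 / 4.2)²
n ≥ 3.70

Minimum n = 4 (rounding up)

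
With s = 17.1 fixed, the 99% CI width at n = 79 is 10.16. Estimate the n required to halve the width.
n ≈ 316

CI width ∝ 1/√n
To reduce width by factor 2, need √n to grow by 2 → need 2² = 4 times as many samples.

Current: n = 79, width = 10.16
New: n = 316, width ≈ 4.99

Width reduced by factor of 10.16/4.99 = 2.04.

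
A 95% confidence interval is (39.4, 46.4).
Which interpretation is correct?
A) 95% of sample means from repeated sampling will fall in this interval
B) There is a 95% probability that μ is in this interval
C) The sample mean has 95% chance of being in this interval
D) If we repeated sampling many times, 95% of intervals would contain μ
D

A) Wrong — coverage applies to intervals containing μ, not to future x̄ values.
B) Wrong — μ is fixed; the randomness lives in the interval, not in μ.
C) Wrong — x̄ is observed and sits in the interval by construction.
D) Correct — this is the frequentist long-run coverage interpretation.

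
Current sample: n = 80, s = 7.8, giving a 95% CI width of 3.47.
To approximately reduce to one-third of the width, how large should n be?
n ≈ 720

CI width ∝ 1/√n
To reduce width by factor 3, need √n to grow by 3 → need 3² = 9 times as many samples.

Current: n = 80, width = 3.47
New: n = 720, width ≈ 1.14

Width reduced by factor of 3.47/1.14 = 3.04.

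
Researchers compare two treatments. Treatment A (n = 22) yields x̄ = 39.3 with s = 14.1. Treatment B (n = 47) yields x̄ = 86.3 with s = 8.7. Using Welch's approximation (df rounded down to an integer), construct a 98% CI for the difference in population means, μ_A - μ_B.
(-55.05, -38.95)

Difference: x̄₁ - x̄₂ = -47.00
SE = √(s₁²/n₁ + s₂²/n₂) = √(14.1²/22 + 8.7²/47) = 3.2630
df = 28.74 → 28 (Welch–Satterthwaite, rounded down)
t* = 2.467

CI: -47.00 ± 2.467 · 3.2630 = -47.00 ± 8.05 = (-55.05, -38.95)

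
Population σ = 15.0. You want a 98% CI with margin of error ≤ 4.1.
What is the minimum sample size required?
n ≥ 73

For margin E ≤ 4.1:
n ≥ (z* · σ / E)²
n ≥ (2.326 · 15.0 / 4.1)²
n ≥ 72.42

Minimum n = 73 (rounding up)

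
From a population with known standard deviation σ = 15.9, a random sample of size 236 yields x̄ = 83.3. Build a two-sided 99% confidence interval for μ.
(80.63, 85.97)

z-interval (σ known):
z* = 2.576 for 99% confidence

Margin of error = z* · σ/√n = 2.576 · 15.9/√236 = 2.67

CI: (83.3 - 2.67, 83.3 + 2.67) = (80.63, 85.97)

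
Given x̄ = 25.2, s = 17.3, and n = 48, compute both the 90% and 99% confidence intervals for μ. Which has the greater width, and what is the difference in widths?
99% CI is wider by 5.03

df = 47
90% CI: t* = 1.678, (21.01, 29.39), width = 2 · t* · s/√n = 8.38
99% CI: t* = 2.685, (18.50, 31.90), width = 2 · t* · s/√n = 13.41

The 99% CI is wider by 13.41 - 8.38 = 5.03.
Higher confidence requires a wider interval.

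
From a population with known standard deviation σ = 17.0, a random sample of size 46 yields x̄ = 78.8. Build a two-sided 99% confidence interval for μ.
(72.34, 85.26)

z-interval (σ known):
z* = 2.576 for 99% confidence

Margin of error = z* · σ/√n = 2.576 · 17.0/√46 = 6.46

CI: (78.8 - 6.46, 78.8 + 6.46) = (72.34, 85.26)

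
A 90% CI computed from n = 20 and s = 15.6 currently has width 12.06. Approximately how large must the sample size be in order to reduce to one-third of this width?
n ≈ 180

CI width ∝ 1/√n
To reduce width by factor 3, need √n to grow by 3 → need 3² = 9 times as many samples.

Current: n = 20, width = 12.06
New: n = 180, width ≈ 3.84

Width reduced by factor of 12.06/3.84 = 3.14.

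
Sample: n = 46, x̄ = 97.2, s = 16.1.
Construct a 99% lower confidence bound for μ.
μ ≥ 91.47

Lower bound (one-sided):
t* = 2.412 (one-sided for 99%)
Lower bound = x̄ - t* · s/√n = 97.2 - 2.412 · 16.1/√46 = 91.47

We are 99% confident that μ ≥ 91.47.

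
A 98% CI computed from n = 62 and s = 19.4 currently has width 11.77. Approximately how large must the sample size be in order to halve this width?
n ≈ 248

CI width ∝ 1/√n
To reduce width by factor 2, need √n to grow by 2 → need 2² = 4 times as many samples.

Current: n = 62, width = 11.77
New: n = 248, width ≈ 5.77

Width reduced by factor of 11.77/5.77 = 2.04.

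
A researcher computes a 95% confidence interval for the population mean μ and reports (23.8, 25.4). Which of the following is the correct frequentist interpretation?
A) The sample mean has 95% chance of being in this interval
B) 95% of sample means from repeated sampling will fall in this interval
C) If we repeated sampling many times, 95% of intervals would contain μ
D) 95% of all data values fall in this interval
C

A) Wrong — x̄ is observed and sits in the interval by construction.
B) Wrong — coverage applies to intervals containing μ, not to future x̄ values.
C) Correct — this is the frequentist long-run coverage interpretation.
D) Wrong — a CI is about the parameter μ, not individual data values.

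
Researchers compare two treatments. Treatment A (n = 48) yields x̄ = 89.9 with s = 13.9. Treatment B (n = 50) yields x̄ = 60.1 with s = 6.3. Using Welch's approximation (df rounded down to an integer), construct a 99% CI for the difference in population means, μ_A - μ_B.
(23.97, 35.63)

Difference: x̄₁ - x̄₂ = 29.80
SE = √(s₁²/n₁ + s₂²/n₂) = √(13.9²/48 + 6.3²/50) = 2.1952
df = 64.94 → 64 (Welch–Satterthwaite, rounded down)
t* = 2.655

CI: 29.80 ± 2.655 · 2.1952 = 29.80 ± 5.83 = (23.97, 35.63)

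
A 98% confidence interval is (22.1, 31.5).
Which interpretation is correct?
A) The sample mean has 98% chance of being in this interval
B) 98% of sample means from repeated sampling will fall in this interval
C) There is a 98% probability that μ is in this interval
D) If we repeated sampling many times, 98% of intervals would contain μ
D

A) Wrong — x̄ is observed and sits in the interval by construction.
B) Wrong — coverage applies to intervals containing μ, not to future x̄ values.
C) Wrong — μ is fixed; the randomness lives in the interval, not in μ.
D) Correct — this is the frequentist long-run coverage interpretation.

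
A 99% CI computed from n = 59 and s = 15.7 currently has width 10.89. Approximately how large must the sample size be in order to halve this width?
n ≈ 236

CI width ∝ 1/√n
To reduce width by factor 2, need √n to grow by 2 → need 2² = 4 times as many samples.

Current: n = 59, width = 10.89
New: n = 236, width ≈ 5.31

Width reduced by factor of 10.89/5.31 = 2.05.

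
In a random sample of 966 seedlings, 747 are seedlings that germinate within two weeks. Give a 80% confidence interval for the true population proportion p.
(0.756, 0.791)

Proportion CI:
p̂ = 747/966 = 0.77329
SE = √(p̂(1-p̂)/n) = √(0.77329 · 0.22671 / 966) = 0.01347

z* = 1.282
Margin = z* · SE = 1.282 · 0.01347 = 0.0173

CI: 0.77329 ± 0.0173 = (0.756, 0.791)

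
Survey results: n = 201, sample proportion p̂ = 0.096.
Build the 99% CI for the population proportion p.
(0.042, 0.150)

Proportion CI:
SE = √(p̂(1-p̂)/n) = √(0.096 · 0.904 / 201) = 0.02078

z* = 2.576
Margin = z* · SE = 2.576 · 0.02078 = 0.0535

CI: 0.096 ± 0.0535 = (0.042, 0.150)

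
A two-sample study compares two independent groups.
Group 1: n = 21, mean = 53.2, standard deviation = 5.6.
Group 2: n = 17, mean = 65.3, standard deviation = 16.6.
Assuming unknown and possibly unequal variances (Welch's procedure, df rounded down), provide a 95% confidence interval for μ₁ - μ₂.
(-20.94, -3.26)

Difference: x̄₁ - x̄₂ = -12.10
SE = √(s₁²/n₁ + s₂²/n₂) = √(5.6²/21 + 16.6²/17) = 4.2075
df = 18.96 → 18 (Welch–Satterthwaite, rounded down)
t* = 2.101

CI: -12.10 ± 2.101 · 4.2075 = -12.10 ± 8.84 = (-20.94, -3.26)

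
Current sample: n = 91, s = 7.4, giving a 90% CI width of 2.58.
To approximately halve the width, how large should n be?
n ≈ 364

CI width ∝ 1/√n
To reduce width by factor 2, need √n to grow by 2 → need 2² = 4 times as many samples.

Current: n = 91, width = 2.58
New: n = 364, width ≈ 1.28

Width reduced by factor of 2.58/1.28 = 2.02.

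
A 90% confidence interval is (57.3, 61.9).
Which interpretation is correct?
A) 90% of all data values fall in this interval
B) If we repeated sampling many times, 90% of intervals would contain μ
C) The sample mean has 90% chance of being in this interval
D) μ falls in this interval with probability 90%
B

A) Wrong — a CI is about the parameter μ, not individual data values.
B) Correct — this is the frequentist long-run coverage interpretation.
C) Wrong — x̄ is observed and sits in the interval by construction.
D) Wrong — μ is fixed; the randomness lives in the interval, not in μ.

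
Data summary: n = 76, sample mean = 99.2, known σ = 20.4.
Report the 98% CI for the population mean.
(93.76, 104.64)

z-interval (σ known):
z* = 2.326 for 98% confidence

Margin of error = z* · σ/√n = 2.326 · 20.4/√76 = 5.44

CI: (99.2 - 5.44, 99.2 + 5.44) = (93.76, 104.64)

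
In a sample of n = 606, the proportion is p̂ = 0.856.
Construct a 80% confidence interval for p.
(0.838, 0.874)

Proportion CI:
SE = √(p̂(1-p̂)/n) = √(0.856 · 0.144 / 606) = 0.01426

z* = 1.282
Margin = z* · SE = 1.282 · 0.01426 = 0.0183

CI: 0.856 ± 0.0183 = (0.838, 0.874)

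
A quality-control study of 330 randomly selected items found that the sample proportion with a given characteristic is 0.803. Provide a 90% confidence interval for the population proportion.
(0.767, 0.839)

Proportion CI:
SE = √(p̂(1-p̂)/n) = √(0.803 · 0.197 / 330) = 0.02189

z* = 1.645
Margin = z* · SE = 1.645 · 0.02189 = 0.0360

CI: 0.803 ± 0.0360 = (0.767, 0.839)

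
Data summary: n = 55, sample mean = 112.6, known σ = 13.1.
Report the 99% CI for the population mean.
(108.05, 117.15)

z-interval (σ known):
z* = 2.576 for 99% confidence

Margin of error = z* · σ/√n = 2.576 · 13.1/√55 = 4.55

CI: (112.6 - 4.55, 112.6 + 4.55) = (108.05, 117.15)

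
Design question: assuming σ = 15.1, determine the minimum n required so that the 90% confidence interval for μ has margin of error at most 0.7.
n ≥ 1260

For margin E ≤ 0.7:
n ≥ (z* · σ / E)²
n ≥ (1.645 · 15.1 / 0.7)²
n ≥ 1259.19

Minimum n = 1260 (rounding up)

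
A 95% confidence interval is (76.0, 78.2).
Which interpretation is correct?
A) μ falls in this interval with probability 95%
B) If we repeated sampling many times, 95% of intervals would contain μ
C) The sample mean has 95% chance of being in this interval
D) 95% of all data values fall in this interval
B

A) Wrong — μ is fixed; the randomness lives in the interval, not in μ.
B) Correct — this is the frequentist long-run coverage interpretation.
C) Wrong — x̄ is observed and sits in the interval by construction.
D) Wrong — a CI is about the parameter μ, not individual data values.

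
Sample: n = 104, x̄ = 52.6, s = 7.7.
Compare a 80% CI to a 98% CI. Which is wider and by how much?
98% CI is wider by 1.62

df = 103
80% CI: t* = 1.290, (51.63, 53.57), width = 2 · t* · s/√n = 1.95
98% CI: t* = 2.363, (50.82, 54.38), width = 2 · t* · s/√n = 3.57

The 98% CI is wider by 3.57 - 1.95 = 1.62.
Higher confidence requires a wider interval.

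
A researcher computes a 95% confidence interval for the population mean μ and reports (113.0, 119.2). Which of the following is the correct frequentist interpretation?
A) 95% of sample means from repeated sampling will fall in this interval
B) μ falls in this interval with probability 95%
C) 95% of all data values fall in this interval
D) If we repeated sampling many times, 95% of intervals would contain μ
D

A) Wrong — coverage applies to intervals containing μ, not to future x̄ values.
B) Wrong — μ is fixed; the randomness lives in the interval, not in μ.
C) Wrong — a CI is about the parameter μ, not individual data values.
D) Correct — this is the frequentist long-run coverage interpretation.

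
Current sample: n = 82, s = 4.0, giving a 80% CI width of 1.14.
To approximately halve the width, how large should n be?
n ≈ 328

CI width ∝ 1/√n
To reduce width by factor 2, need √n to grow by 2 → need 2² = 4 times as many samples.

Current: n = 82, width = 1.14
New: n = 328, width ≈ 0.57

Width reduced by factor of 1.14/0.57 = 2.00.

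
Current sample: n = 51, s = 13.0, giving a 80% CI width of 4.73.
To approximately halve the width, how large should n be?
n ≈ 204

CI width ∝ 1/√n
To reduce width by factor 2, need √n to grow by 2 → need 2² = 4 times as many samples.

Current: n = 51, width = 4.73
New: n = 204, width ≈ 2.34

Width reduced by factor of 4.73/2.34 = 2.02.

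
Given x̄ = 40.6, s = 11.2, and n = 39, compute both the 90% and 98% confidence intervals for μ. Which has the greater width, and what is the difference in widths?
98% CI is wider by 2.66

df = 38
90% CI: t* = 1.686, (37.58, 43.62), width = 2 · t* · s/√n = 6.05
98% CI: t* = 2.429, (36.24, 44.96), width = 2 · t* · s/√n = 8.71

The 98% CI is wider by 8.71 - 6.05 = 2.66.
Higher confidence requires a wider interval.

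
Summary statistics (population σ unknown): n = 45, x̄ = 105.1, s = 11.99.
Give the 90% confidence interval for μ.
(102.10, 108.10)

t-interval (σ unknown):
df = n - 1 = 44
t* = 1.680 for 90% confidence

Margin of error = t* · s/√n = 1.680 · 11.99/√45 = 3.00

CI: (102.10, 108.10)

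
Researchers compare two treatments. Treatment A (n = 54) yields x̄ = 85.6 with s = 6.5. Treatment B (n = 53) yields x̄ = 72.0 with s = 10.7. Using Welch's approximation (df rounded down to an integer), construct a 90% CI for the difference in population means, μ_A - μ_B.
(10.75, 16.45)

Difference: x̄₁ - x̄₂ = 13.60
SE = √(s₁²/n₁ + s₂²/n₂) = √(6.5²/54 + 10.7²/53) = 1.7154
df = 85.49 → 85 (Welch–Satterthwaite, rounded down)
t* = 1.663

CI: 13.60 ± 1.663 · 1.7154 = 13.60 ± 2.85 = (10.75, 16.45)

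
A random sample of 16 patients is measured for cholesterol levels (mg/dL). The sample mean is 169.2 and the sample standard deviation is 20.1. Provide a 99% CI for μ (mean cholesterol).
(154.39, 184.01)

t-interval (σ unknown):
df = n - 1 = 15
t* = 2.947 for 99% confidence

Margin of error = t* · s/√n = 2.947 · 20.1/√16 = 14.81

CI: (154.39, 184.01)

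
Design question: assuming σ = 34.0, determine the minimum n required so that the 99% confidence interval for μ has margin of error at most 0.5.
n ≥ 30684

For margin E ≤ 0.5:
n ≥ (z* · σ / E)²
n ≥ (2.576 · 34.0 / 0.5)²
n ≥ 30683.83

Minimum n = 30684 (rounding up)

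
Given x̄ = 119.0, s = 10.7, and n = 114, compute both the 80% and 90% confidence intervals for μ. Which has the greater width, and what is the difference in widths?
90% CI is wider by 0.74

df = 113
80% CI: t* = 1.289, (117.71, 120.29), width = 2 · t* · s/√n = 2.58
90% CI: t* = 1.658, (117.34, 120.66), width = 2 · t* · s/√n = 3.32

The 90% CI is wider by 3.32 - 2.58 = 0.74.
Higher confidence requires a wider interval.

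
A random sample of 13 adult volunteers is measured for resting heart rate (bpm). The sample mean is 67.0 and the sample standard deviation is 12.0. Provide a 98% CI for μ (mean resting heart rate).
(58.08, 75.92)

t-interval (σ unknown):
df = n - 1 = 12
t* = 2.681 for 98% confidence

Margin of error = t* · s/√n = 2.681 · 12.0/√13 = 8.92

CI: (58.08, 75.92)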